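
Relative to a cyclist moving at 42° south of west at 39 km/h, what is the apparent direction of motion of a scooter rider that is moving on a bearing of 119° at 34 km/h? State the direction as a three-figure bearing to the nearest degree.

081°

Taking east as x and north as y: scooter rider velocity = (29.737, -16.484) km/h; cyclist velocity = (-28.983, -26.096) km/h.
Velocity of scooter rider relative to cyclist = (29.737, -16.484) − (-28.983, -26.096) = (58.720, 9.613) km/h.
Bearing = atan2(58.72, 9.61) = 80.70° clockwise from north.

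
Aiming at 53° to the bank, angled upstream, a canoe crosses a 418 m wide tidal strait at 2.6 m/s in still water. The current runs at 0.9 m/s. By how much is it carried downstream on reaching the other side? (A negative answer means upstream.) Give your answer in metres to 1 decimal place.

Perpendicular speed = 2.076 m/s; crossing time = 418 / 2.076 = 201.305 s.
Net downstream speed = -0.665 m/s.
Drift = -0.665 × 201.305 = -133.811 m (upstream).

-133.8 m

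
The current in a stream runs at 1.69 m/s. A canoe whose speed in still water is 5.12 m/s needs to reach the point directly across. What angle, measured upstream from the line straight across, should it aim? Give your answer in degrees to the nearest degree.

To cancel the current, the upstream component of the canoe's velocity must equal the flow: 5.12 sin θ = 1.69.
sin θ = 1.69 / 5.12 = 0.3301.
θ = arcsin(0.3301) = 19.274°.

19°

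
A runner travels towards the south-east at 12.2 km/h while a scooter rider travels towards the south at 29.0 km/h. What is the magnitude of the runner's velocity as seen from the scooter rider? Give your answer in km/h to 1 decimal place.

Taking east as x and north as y: runner velocity = (8.627, -8.627) km/h; scooter rider velocity = (0.000, -29.000) km/h.
Velocity of runner relative to scooter rider = (8.627, -8.627) − (0.000, -29.000) = (8.627, 20.373) km/h.
Magnitude = |(8.627, 20.373)| = 22.124 km/h.

22.1 km/h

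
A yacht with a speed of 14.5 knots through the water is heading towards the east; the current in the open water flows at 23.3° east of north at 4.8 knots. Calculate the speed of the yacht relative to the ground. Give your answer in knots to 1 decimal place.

Taking east as x and north as y: velocity relative to the water = (14.500, 0.000) knots; the water relative to ground = (1.899, 4.409) knots.
Velocity relative to ground = (14.500, 0.000) + (1.899, 4.409) = (16.399, 4.409) knots.
Speed = |(16.399, 4.409)| = 16.981 knots.

17.0 knots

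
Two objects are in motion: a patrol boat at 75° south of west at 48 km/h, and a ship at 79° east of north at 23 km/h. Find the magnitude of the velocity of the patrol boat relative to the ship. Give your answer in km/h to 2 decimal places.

61.65 km/h

Taking east as x and north as y: patrol boat velocity = (-12.423, -46.364) km/h; ship velocity = (22.577, 4.389) km/h.
Velocity of patrol boat relative to ship = (-12.423, -46.364) − (22.577, 4.389) = (-35.001, -50.753) km/h.
Magnitude = |(-35.001, -50.753)| = 61.652 km/h.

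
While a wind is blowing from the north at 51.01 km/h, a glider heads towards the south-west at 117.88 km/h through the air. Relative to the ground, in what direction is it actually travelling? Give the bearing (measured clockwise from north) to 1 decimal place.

211.8°

Taking east as x and north as y: velocity relative to the air = (-83.354, -83.354) km/h; the air relative to ground = (0.000, -51.010) km/h.
Velocity relative to ground = (-83.354, -83.354) + (0.000, -51.010) = (-83.354, -134.364) km/h.
Bearing = atan2(-83.35, -134.36) = 211.81° clockwise from north.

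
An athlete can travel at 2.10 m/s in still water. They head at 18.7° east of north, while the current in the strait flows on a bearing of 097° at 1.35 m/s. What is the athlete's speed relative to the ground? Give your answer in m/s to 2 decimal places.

Taking east as x and north as y: velocity relative to the water = (0.673, 1.989) m/s; the water relative to ground = (1.340, -0.165) m/s.
Velocity relative to ground = (0.673, 1.989) + (1.340, -0.165) = (2.013, 1.825) m/s.
Speed = |(2.013, 1.825)| = 2.717 m/s.

2.72 m/s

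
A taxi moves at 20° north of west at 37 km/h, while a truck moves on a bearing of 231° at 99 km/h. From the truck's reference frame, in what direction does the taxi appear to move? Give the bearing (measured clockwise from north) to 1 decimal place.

029.4°

Taking east as x and north as y: taxi velocity = (-34.769, 12.655) km/h; truck velocity = (-76.937, -62.303) km/h.
Velocity of taxi relative to truck = (-34.769, 12.655) − (-76.937, -62.303) = (42.169, 74.957) km/h.
Bearing = atan2(42.17, 74.96) = 29.36° clockwise from north.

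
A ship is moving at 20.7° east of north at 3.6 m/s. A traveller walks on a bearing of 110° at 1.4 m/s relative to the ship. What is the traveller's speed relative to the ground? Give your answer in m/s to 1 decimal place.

Taking east as x and north as y: ship velocity = (1.273, 3.368) m/s; traveller velocity relative to ship = (1.316, -0.479) m/s.
Velocity relative to ground = (1.273, 3.368) + (1.316, -0.479) = (2.588, 2.889) m/s.
Speed = |(2.588, 2.889)| = 3.879 m/s.

3.9 m/s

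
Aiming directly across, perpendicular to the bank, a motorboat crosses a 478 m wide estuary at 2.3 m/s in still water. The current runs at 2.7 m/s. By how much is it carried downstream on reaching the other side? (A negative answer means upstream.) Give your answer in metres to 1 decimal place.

Perpendicular speed = 2.300 m/s; crossing time = 478 / 2.300 = 207.826 s.
Net downstream speed = 2.700 m/s.
Drift = 2.700 × 207.826 = 561.130 m (downstream).

561.1 m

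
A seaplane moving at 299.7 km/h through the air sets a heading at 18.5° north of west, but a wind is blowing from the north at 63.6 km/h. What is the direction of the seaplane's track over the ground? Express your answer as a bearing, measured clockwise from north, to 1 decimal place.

Taking east as x and north as y: velocity relative to the air = (-284.213, 95.096) km/h; the air relative to ground = (0.000, -63.600) km/h.
Velocity relative to ground = (-284.213, 95.096) + (0.000, -63.600) = (-284.213, 31.496) km/h.
Bearing = atan2(-284.21, 31.50) = 276.32° clockwise from north.

276.3°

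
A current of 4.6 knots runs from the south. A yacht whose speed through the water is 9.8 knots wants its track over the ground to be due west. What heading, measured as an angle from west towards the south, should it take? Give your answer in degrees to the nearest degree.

28°

The current pushes perpendicular to the desired track; the heading must have a component into the current equal to 4.6 knots: 9.8 sin θ = 4.6.
sin θ = 0.4694, so θ = 27.995°.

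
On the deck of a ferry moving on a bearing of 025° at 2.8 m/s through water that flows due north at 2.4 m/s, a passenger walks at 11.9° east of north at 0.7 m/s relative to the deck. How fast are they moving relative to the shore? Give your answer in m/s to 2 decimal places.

In east/north components (m/s): passenger relative to ferry = (0.144, 0.685); ferry relative to water = (1.183, 2.538); water relative to ground = (0.000, 2.400).
Sum = (1.328, 5.623) m/s.
Speed = |(1.328, 5.623)| = 5.777 m/s.

5.78 m/s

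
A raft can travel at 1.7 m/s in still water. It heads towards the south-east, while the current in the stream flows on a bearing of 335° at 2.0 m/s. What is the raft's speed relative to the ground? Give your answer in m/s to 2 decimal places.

0.71 m/s

Taking east as x and north as y: velocity relative to the water = (1.202, -1.202) m/s; the water relative to ground = (-0.845, 1.813) m/s.
Velocity relative to ground = (1.202, -1.202) + (-0.845, 1.813) = (0.357, 0.611) m/s.
Speed = |(0.357, 0.611)| = 0.707 m/s.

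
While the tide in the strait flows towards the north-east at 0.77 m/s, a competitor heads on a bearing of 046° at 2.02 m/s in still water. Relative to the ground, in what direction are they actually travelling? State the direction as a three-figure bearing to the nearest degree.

046°

Taking east as x and north as y: velocity relative to the water = (1.453, 1.403) m/s; the water relative to ground = (0.544, 0.544) m/s.
Velocity relative to ground = (1.453, 1.403) + (0.544, 0.544) = (1.998, 1.948) m/s.
Bearing = atan2(2.00, 1.95) = 45.72° clockwise from north.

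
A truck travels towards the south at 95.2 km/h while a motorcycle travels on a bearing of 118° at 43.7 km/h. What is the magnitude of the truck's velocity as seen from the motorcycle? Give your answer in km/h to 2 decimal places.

Taking east as x and north as y: truck velocity = (0.000, -95.200) km/h; motorcycle velocity = (38.585, -20.516) km/h.
Velocity of truck relative to motorcycle = (0.000, -95.200) − (38.585, -20.516) = (-38.585, -74.684) km/h.
Magnitude = |(-38.585, -74.684)| = 84.062 km/h.

84.06 km/h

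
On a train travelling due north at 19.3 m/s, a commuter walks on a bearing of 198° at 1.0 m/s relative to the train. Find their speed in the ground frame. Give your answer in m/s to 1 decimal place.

Taking east as x and north as y: train velocity = (0.000, 19.300) m/s; commuter velocity relative to train = (-0.309, -0.951) m/s.
Velocity relative to ground = (0.000, 19.300) + (-0.309, -0.951) = (-0.309, 18.349) m/s.
Speed = |(-0.309, 18.349)| = 18.352 m/s.

18.4 m/s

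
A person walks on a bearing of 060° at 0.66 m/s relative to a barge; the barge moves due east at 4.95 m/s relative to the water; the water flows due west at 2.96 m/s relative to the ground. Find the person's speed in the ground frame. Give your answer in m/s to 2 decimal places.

In east/north components (m/s): person relative to barge = (0.572, 0.330); barge relative to water = (4.950, 0.000); water relative to ground = (-2.960, 0.000).
Sum = (2.562, 0.330) m/s.
Speed = |(2.562, 0.330)| = 2.583 m/s.

2.58 m/s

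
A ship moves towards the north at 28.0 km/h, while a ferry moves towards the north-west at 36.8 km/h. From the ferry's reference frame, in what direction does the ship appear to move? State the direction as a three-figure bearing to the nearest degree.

086°

Taking east as x and north as y: ship velocity = (0.000, 28.000) km/h; ferry velocity = (-26.022, 26.022) km/h.
Velocity of ship relative to ferry = (0.000, 28.000) − (-26.022, 26.022) = (26.022, 1.978) km/h.
Bearing = atan2(26.02, 1.98) = 85.65° clockwise from north.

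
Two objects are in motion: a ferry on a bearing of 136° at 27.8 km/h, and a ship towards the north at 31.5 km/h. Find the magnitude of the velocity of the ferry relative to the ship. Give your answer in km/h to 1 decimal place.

55.0 km/h

Taking east as x and north as y: ferry velocity = (19.312, -19.998) km/h; ship velocity = (0.000, 31.500) km/h.
Velocity of ferry relative to ship = (19.312, -19.998) − (0.000, 31.500) = (19.312, -51.498) km/h.
Magnitude = |(19.312, -51.498)| = 54.999 km/h.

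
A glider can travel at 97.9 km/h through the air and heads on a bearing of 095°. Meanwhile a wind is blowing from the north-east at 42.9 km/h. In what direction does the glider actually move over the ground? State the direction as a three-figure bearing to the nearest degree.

120°

Taking east as x and north as y: velocity relative to the air = (97.527, -8.533) km/h; the air relative to ground = (-30.335, -30.335) km/h.
Velocity relative to ground = (97.527, -8.533) + (-30.335, -30.335) = (67.193, -38.867) km/h.
Bearing = atan2(67.19, -38.87) = 120.05° clockwise from north.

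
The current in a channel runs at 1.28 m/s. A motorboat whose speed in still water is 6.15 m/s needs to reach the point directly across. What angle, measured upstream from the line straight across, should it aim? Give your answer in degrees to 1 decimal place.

To cancel the current, the upstream component of the motorboat's velocity must equal the flow: 6.15 sin θ = 1.28.
sin θ = 1.28 / 6.15 = 0.2081.
θ = arcsin(0.2081) = 12.013°.

12.0°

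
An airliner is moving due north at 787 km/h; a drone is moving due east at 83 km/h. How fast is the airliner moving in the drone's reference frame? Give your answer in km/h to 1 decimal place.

791.4 km/h

Taking east as x and north as y: airliner velocity = (0.000, 787.000) km/h; drone velocity = (83.000, 0.000) km/h.
Velocity of airliner relative to drone = (0.000, 787.000) − (83.000, 0.000) = (-83.000, 787.000) km/h.
Magnitude = |(-83.000, 787.000)| = 791.365 km/h.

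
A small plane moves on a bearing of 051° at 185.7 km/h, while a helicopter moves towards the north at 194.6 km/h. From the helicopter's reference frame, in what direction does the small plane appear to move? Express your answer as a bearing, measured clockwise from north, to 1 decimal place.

118.3°

Taking east as x and north as y: small plane velocity = (144.316, 116.865) km/h; helicopter velocity = (0.000, 194.600) km/h.
Velocity of small plane relative to helicopter = (144.316, 116.865) − (0.000, 194.600) = (144.316, -77.735) km/h.
Bearing = atan2(144.32, -77.74) = 118.31° clockwise from north.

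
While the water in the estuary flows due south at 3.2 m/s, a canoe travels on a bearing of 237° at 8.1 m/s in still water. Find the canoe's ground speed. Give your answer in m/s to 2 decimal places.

Taking east as x and north as y: velocity relative to the water = (-6.793, -4.412) m/s; the water relative to ground = (0.000, -3.200) m/s.
Velocity relative to ground = (-6.793, -4.412) + (0.000, -3.200) = (-6.793, -7.612) m/s.
Speed = |(-6.793, -7.612)| = 10.202 m/s.

10.20 m/s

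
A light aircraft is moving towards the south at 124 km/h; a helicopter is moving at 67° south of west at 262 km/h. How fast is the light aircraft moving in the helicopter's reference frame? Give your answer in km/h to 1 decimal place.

Taking east as x and north as y: light aircraft velocity = (0.000, -124.000) km/h; helicopter velocity = (-102.372, -241.172) km/h.
Velocity of light aircraft relative to helicopter = (0.000, -124.000) − (-102.372, -241.172) = (102.372, 117.172) km/h.
Magnitude = |(102.372, 117.172)| = 155.593 km/h.

155.6 km/h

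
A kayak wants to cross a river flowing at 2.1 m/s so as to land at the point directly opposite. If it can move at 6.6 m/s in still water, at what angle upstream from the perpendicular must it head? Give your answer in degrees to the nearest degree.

19°

To cancel the current, the upstream component of the kayak's velocity must equal the flow: 6.6 sin θ = 2.1.
sin θ = 2.1 / 6.6 = 0.3182.
θ = arcsin(0.3182) = 18.553°.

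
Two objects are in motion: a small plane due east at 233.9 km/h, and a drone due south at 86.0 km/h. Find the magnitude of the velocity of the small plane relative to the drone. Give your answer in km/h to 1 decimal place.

249.2 km/h

Taking east as x and north as y: small plane velocity = (233.900, 0.000) km/h; drone velocity = (0.000, -86.000) km/h.
Velocity of small plane relative to drone = (233.900, 0.000) − (0.000, -86.000) = (233.900, 86.000) km/h.
Magnitude = |(233.900, 86.000)| = 249.209 km/h.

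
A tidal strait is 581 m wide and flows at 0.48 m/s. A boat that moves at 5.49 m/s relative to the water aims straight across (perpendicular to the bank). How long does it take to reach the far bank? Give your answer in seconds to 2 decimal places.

105.83 s

The component of the boat's velocity perpendicular to the bank is 5.49 m/s.
The flow acts along the bank and has no component across it.
Time = 581 / 5.490 = 105.829 s.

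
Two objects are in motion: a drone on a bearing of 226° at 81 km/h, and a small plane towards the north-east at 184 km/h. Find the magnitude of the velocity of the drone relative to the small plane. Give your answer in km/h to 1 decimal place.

265.0 km/h

Taking east as x and north as y: drone velocity = (-58.267, -56.267) km/h; small plane velocity = (130.108, 130.108) km/h.
Velocity of drone relative to small plane = (-58.267, -56.267) − (130.108, 130.108) = (-188.374, -186.375) km/h.
Magnitude = |(-188.374, -186.375)| = 264.991 km/h.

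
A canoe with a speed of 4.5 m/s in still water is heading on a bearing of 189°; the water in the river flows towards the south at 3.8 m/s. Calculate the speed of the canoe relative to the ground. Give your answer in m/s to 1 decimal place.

8.3 m/s

Taking east as x and north as y: velocity relative to the water = (-0.704, -4.445) m/s; the water relative to ground = (0.000, -3.800) m/s.
Velocity relative to ground = (-0.704, -4.445) + (0.000, -3.800) = (-0.704, -8.245) m/s.
Speed = |(-0.704, -8.245)| = 8.275 m/s.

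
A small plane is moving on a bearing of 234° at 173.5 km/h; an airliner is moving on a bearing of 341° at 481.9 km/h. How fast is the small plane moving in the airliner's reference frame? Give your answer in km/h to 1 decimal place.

557.9 km/h

Taking east as x and north as y: small plane velocity = (-140.364, -101.981) km/h; airliner velocity = (-156.891, 455.645) km/h.
Velocity of small plane relative to airliner = (-140.364, -101.981) − (-156.891, 455.645) = (16.527, -557.626) km/h.
Magnitude = |(16.527, -557.626)| = 557.871 km/h.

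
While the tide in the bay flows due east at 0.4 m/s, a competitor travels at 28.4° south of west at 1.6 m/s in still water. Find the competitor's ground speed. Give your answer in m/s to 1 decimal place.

1.3 m/s

Taking east as x and north as y: velocity relative to the water = (-1.407, -0.761) m/s; the water relative to ground = (0.400, 0.000) m/s.
Velocity relative to ground = (-1.407, -0.761) + (0.400, 0.000) = (-1.007, -0.761) m/s.
Speed = |(-1.007, -0.761)| = 1.263 m/s.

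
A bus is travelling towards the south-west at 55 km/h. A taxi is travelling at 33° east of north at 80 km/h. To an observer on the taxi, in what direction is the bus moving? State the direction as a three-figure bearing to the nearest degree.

Taking east as x and north as y: bus velocity = (-38.891, -38.891) km/h; taxi velocity = (43.571, 67.094) km/h.
Velocity of bus relative to taxi = (-38.891, -38.891) − (43.571, 67.094) = (-82.462, -105.985) km/h.
Bearing = atan2(-82.46, -105.98) = 217.88° clockwise from north.

218°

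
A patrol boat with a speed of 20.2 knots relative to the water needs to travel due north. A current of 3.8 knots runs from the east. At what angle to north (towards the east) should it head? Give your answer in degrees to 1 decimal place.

The current pushes perpendicular to the desired track; the heading must have a component into the current equal to 3.8 knots: 20.2 sin θ = 3.8.
sin θ = 0.1881, so θ = 10.843°.

10.8°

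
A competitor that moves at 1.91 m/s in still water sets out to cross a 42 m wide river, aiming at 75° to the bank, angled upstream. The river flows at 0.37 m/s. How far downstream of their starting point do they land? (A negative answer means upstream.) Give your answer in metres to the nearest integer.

-3 m

Perpendicular speed = 1.845 m/s; crossing time = 42 / 1.845 = 22.765 s.
Net downstream speed = -0.124 m/s.
Drift = -0.124 × 22.765 = -2.831 m (upstream).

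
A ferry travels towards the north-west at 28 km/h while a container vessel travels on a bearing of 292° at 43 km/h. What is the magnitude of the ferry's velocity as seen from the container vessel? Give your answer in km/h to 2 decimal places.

20.41 km/h

Taking east as x and north as y: ferry velocity = (-19.799, 19.799) km/h; container vessel velocity = (-39.869, 16.108) km/h.
Velocity of ferry relative to container vessel = (-19.799, 19.799) − (-39.869, 16.108) = (20.070, 3.691) km/h.
Magnitude = |(20.070, 3.691)| = 20.406 km/h.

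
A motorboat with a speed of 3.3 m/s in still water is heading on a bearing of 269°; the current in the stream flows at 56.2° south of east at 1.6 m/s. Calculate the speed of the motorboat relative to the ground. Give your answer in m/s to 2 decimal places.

Taking east as x and north as y: velocity relative to the water = (-3.299, -0.058) m/s; the water relative to ground = (0.890, -1.330) m/s.
Velocity relative to ground = (-3.299, -0.058) + (0.890, -1.330) = (-2.409, -1.387) m/s.
Speed = |(-2.409, -1.387)| = 2.780 m/s.

2.78 m/s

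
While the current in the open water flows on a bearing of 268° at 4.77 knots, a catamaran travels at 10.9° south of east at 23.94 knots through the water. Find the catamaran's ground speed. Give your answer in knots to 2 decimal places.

Taking east as x and north as y: velocity relative to the water = (23.508, -4.527) knots; the water relative to ground = (-4.767, -0.166) knots.
Velocity relative to ground = (23.508, -4.527) + (-4.767, -0.166) = (18.741, -4.693) knots.
Speed = |(18.741, -4.693)| = 19.320 knots.

19.32 knots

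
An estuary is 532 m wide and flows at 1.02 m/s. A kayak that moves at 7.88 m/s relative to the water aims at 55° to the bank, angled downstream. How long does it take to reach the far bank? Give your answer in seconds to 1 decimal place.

The component of the kayak's velocity perpendicular to the bank is 7.88 × sin 55° = 6.455 m/s.
Only the cross-stream component determines the crossing time; the current contributes nothing perpendicular to the bank.
Time = 532 / 6.455 = 82.418 s.

82.4 s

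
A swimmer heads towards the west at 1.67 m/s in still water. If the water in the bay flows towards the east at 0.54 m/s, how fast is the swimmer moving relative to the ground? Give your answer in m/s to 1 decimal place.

Taking east as x and north as y: velocity relative to the water = (-1.670, 0.000) m/s; the water relative to ground = (0.540, 0.000) m/s.
Velocity relative to ground = (-1.670, 0.000) + (0.540, 0.000) = (-1.130, 0.000) m/s.
Speed = |(-1.130, 0.000)| = 1.130 m/s.

1.1 m/s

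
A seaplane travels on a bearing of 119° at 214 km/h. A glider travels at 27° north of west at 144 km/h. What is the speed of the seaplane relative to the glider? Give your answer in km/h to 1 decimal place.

Taking east as x and north as y: seaplane velocity = (187.169, -103.749) km/h; glider velocity = (-128.305, 65.375) km/h.
Velocity of seaplane relative to glider = (187.169, -103.749) − (-128.305, 65.375) = (315.474, -169.124) km/h.
Magnitude = |(315.474, -169.124)| = 357.948 km/h.

357.9 km/h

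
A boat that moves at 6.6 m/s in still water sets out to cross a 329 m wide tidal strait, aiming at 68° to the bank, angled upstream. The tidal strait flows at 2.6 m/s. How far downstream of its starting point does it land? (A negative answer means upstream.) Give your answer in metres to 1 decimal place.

Perpendicular speed = 6.119 m/s; crossing time = 329 / 6.119 = 53.763 s.
Net downstream speed = 0.128 m/s.
Drift = 0.128 × 53.763 = 6.860 m (downstream).

6.9 m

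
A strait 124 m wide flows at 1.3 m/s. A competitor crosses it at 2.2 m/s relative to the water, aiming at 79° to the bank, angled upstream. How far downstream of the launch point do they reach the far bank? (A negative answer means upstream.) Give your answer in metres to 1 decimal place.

Perpendicular speed = 2.160 m/s; crossing time = 124 / 2.160 = 57.419 s.
Net downstream speed = 0.880 m/s.
Drift = 0.880 × 57.419 = 50.541 m (downstream).

50.5 m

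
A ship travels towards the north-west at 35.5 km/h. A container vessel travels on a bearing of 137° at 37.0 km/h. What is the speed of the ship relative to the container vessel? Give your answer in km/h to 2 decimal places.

72.49 km/h

Taking east as x and north as y: ship velocity = (-25.102, 25.102) km/h; container vessel velocity = (25.234, -27.060) km/h.
Velocity of ship relative to container vessel = (-25.102, 25.102) − (25.234, -27.060) = (-50.336, 52.162) km/h.
Magnitude = |(-50.336, 52.162)| = 72.489 km/h.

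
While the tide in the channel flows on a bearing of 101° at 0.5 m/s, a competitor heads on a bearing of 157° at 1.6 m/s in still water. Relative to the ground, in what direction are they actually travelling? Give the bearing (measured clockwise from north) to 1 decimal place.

144.6°

Taking east as x and north as y: velocity relative to the water = (0.625, -1.473) m/s; the water relative to ground = (0.491, -0.095) m/s.
Velocity relative to ground = (0.625, -1.473) + (0.491, -0.095) = (1.116, -1.568) m/s.
Bearing = atan2(1.12, -1.57) = 144.56° clockwise from north.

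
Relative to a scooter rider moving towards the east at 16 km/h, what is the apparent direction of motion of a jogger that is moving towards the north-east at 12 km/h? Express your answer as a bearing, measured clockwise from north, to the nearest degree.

318°

Taking east as x and north as y: jogger velocity = (8.485, 8.485) km/h; scooter rider velocity = (16.000, 0.000) km/h.
Velocity of jogger relative to scooter rider = (8.485, 8.485) − (16.000, 0.000) = (-7.515, 8.485) km/h.
Bearing = atan2(-7.51, 8.49) = 318.47° clockwise from north.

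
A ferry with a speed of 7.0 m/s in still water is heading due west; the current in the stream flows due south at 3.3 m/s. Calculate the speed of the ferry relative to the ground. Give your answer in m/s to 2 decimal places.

Taking east as x and north as y: velocity relative to the water = (-7.000, 0.000) m/s; the water relative to ground = (0.000, -3.300) m/s.
Velocity relative to ground = (-7.000, 0.000) + (0.000, -3.300) = (-7.000, -3.300) m/s.
Speed = |(-7.000, -3.300)| = 7.739 m/s.

7.74 m/s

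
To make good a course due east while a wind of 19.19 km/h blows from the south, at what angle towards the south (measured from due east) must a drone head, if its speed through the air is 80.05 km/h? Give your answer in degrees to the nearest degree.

14°

The wind pushes perpendicular to the desired track; the heading must have a component into the wind equal to 19.19 km/h: 80.05 sin θ = 19.19.
sin θ = 0.2397, so θ = 13.870°.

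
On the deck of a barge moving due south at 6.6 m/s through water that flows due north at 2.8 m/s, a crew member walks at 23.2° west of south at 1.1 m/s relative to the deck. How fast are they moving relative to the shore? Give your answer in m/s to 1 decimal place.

In east/north components (m/s): crew member relative to barge = (-0.433, -1.011); barge relative to water = (0.000, -6.600); water relative to ground = (0.000, 2.800).
Sum = (-0.433, -4.811) m/s.
Speed = |(-0.433, -4.811)| = 4.831 m/s.

4.8 m/s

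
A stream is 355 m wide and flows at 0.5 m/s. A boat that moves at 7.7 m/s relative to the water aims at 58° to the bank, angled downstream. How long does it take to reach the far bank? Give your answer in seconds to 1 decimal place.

The component of the boat's velocity perpendicular to the bank is 7.7 × sin 58° = 6.530 m/s.
The current is parallel to the bank, so it does not affect the crossing time.
Time = 355 / 6.530 = 54.365 s.

54.4 s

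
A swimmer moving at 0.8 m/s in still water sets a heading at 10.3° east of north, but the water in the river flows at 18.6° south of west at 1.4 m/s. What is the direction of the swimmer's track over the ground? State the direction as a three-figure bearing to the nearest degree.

Taking east as x and north as y: velocity relative to the water = (0.143, 0.787) m/s; the water relative to ground = (-1.327, -0.447) m/s.
Velocity relative to ground = (0.143, 0.787) + (-1.327, -0.447) = (-1.184, 0.341) m/s.
Bearing = atan2(-1.18, 0.34) = 286.05° clockwise from north.

286°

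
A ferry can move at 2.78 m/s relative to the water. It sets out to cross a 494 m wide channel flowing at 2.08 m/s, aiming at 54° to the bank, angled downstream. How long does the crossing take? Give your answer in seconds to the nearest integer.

220 s

The component of the ferry's velocity perpendicular to the bank is 2.78 × sin 54° = 2.249 m/s.
The flow acts along the bank and has no component across it.
Time = 494 / 2.249 = 219.647 s.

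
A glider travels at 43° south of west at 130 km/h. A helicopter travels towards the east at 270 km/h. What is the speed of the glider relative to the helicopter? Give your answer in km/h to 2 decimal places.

375.69 km/h

Taking east as x and north as y: glider velocity = (-95.076, -88.660) km/h; helicopter velocity = (270.000, 0.000) km/h.
Velocity of glider relative to helicopter = (-95.076, -88.660) − (270.000, 0.000) = (-365.076, -88.660) km/h.
Magnitude = |(-365.076, -88.660)| = 375.687 km/h.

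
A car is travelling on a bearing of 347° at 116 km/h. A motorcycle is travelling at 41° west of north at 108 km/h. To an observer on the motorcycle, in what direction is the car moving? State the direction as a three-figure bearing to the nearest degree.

Taking east as x and north as y: car velocity = (-26.094, 113.027) km/h; motorcycle velocity = (-70.854, 81.509) km/h.
Velocity of car relative to motorcycle = (-26.094, 113.027) − (-70.854, 81.509) = (44.760, 31.518) km/h.
Bearing = atan2(44.76, 31.52) = 54.85° clockwise from north.

055°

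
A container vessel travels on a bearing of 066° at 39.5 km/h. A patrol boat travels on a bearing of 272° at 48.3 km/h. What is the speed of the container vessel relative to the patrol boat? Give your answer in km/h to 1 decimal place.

Taking east as x and north as y: container vessel velocity = (36.085, 16.066) km/h; patrol boat velocity = (-48.271, 1.686) km/h.
Velocity of container vessel relative to patrol boat = (36.085, 16.066) − (-48.271, 1.686) = (84.356, 14.380) km/h.
Magnitude = |(84.356, 14.380)| = 85.573 km/h.

85.6 km/h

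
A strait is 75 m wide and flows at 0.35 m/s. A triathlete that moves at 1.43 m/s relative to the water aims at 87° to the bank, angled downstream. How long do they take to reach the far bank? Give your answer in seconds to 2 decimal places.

The component of the triathlete's velocity perpendicular to the bank is 1.43 × sin 87° = 1.428 m/s.
Only the cross-stream component determines the crossing time; the current contributes nothing perpendicular to the bank.
Time = 75 / 1.428 = 52.520 s.

52.52 s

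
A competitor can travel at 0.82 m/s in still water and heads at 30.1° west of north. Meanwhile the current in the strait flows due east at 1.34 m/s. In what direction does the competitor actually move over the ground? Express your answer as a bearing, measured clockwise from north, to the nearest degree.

053°

Taking east as x and north as y: velocity relative to the water = (-0.411, 0.709) m/s; the water relative to ground = (1.340, 0.000) m/s.
Velocity relative to ground = (-0.411, 0.709) + (1.340, 0.000) = (0.929, 0.709) m/s.
Bearing = atan2(0.93, 0.71) = 52.63° clockwise from north.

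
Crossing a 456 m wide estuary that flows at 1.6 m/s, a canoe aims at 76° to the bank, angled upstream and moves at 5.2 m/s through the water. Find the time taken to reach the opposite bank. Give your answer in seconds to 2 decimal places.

90.38 s

The component of the canoe's velocity perpendicular to the bank is 5.2 × sin 76° = 5.046 m/s.
The current is parallel to the bank, so it does not affect the crossing time.
Time = 456 / 5.046 = 90.377 s.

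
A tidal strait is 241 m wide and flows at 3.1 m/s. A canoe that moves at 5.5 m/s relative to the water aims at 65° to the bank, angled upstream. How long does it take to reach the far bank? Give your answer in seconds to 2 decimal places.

48.35 s

The component of the canoe's velocity perpendicular to the bank is 5.5 × sin 65° = 4.985 m/s.
The flow acts along the bank and has no component across it.
Time = 241 / 4.985 = 48.348 s.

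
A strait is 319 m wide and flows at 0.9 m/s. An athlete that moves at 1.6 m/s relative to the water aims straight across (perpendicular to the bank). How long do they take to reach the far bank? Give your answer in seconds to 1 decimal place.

The component of the athlete's velocity perpendicular to the bank is 1.6 m/s.
The flow acts along the bank and has no component across it.
Time = 319 / 1.600 = 199.375 s.

199.4 s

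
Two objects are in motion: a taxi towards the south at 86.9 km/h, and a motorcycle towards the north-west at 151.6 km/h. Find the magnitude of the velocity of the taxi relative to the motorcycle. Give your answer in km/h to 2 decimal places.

Taking east as x and north as y: taxi velocity = (0.000, -86.900) km/h; motorcycle velocity = (-107.197, 107.197) km/h.
Velocity of taxi relative to motorcycle = (0.000, -86.900) − (-107.197, 107.197) = (107.197, -194.097) km/h.
Magnitude = |(107.197, -194.097)| = 221.732 km/h.

221.73 km/h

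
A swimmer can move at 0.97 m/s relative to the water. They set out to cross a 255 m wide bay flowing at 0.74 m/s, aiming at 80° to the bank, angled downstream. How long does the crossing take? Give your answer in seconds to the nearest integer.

The component of the swimmer's velocity perpendicular to the bank is 0.97 × sin 80° = 0.955 m/s.
Only the cross-stream component determines the crossing time; the current contributes nothing perpendicular to the bank.
Time = 255 / 0.955 = 266.942 s.

267 s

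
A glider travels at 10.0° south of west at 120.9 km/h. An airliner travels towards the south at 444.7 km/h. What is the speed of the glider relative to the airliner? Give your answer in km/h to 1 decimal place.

440.1 km/h

Taking east as x and north as y: glider velocity = (-119.063, -20.994) km/h; airliner velocity = (0.000, -444.700) km/h.
Velocity of glider relative to airliner = (-119.063, -20.994) − (0.000, -444.700) = (-119.063, 423.706) km/h.
Magnitude = |(-119.063, 423.706)| = 440.117 km/h.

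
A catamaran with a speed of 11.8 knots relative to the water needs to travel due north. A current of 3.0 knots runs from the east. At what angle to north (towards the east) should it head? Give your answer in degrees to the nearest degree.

The current pushes perpendicular to the desired track; the heading must have a component into the current equal to 3.0 knots: 11.8 sin θ = 3.0.
sin θ = 0.2542, so θ = 14.728°.

15°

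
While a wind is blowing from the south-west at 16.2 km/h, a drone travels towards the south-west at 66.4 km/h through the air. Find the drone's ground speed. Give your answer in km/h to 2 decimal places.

50.20 km/h

Taking east as x and north as y: velocity relative to the air = (-46.952, -46.952) km/h; the air relative to ground = (11.455, 11.455) km/h.
Velocity relative to ground = (-46.952, -46.952) + (11.455, 11.455) = (-35.497, -35.497) km/h.
Speed = |(-35.497, -35.497)| = 50.200 km/h.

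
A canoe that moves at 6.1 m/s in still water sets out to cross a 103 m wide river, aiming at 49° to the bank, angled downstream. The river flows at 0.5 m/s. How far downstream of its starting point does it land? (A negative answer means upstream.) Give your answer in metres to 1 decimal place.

100.7 m

Perpendicular speed = 4.604 m/s; crossing time = 103 / 4.604 = 22.373 s.
Net downstream speed = 4.502 m/s.
Drift = 4.502 × 22.373 = 100.723 m (downstream).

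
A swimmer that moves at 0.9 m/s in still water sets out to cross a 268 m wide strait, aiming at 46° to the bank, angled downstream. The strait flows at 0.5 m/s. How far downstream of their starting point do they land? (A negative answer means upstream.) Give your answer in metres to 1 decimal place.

465.8 m

Perpendicular speed = 0.647 m/s; crossing time = 268 / 0.647 = 413.960 s.
Net downstream speed = 1.125 m/s.
Drift = 1.125 × 413.960 = 465.785 m (downstream).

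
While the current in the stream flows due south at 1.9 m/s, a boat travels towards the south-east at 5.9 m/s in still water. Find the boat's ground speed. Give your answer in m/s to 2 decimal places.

7.37 m/s

Taking east as x and north as y: velocity relative to the water = (4.172, -4.172) m/s; the water relative to ground = (0.000, -1.900) m/s.
Velocity relative to ground = (4.172, -4.172) + (0.000, -1.900) = (4.172, -6.072) m/s.
Speed = |(4.172, -6.072)| = 7.367 m/s.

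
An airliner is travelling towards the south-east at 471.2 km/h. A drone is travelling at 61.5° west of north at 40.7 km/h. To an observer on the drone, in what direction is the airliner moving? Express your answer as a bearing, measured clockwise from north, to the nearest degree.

134°

Taking east as x and north as y: airliner velocity = (333.189, -333.189) km/h; drone velocity = (-35.768, 19.420) km/h.
Velocity of airliner relative to drone = (333.189, -333.189) − (-35.768, 19.420) = (368.957, -352.609) km/h.
Bearing = atan2(368.96, -352.61) = 133.70° clockwise from north.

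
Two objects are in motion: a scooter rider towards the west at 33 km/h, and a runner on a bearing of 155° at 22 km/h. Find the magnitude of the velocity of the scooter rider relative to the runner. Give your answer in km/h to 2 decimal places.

46.76 km/h

Taking east as x and north as y: scooter rider velocity = (-33.000, 0.000) km/h; runner velocity = (9.298, -19.939) km/h.
Velocity of scooter rider relative to runner = (-33.000, 0.000) − (9.298, -19.939) = (-42.298, 19.939) km/h.
Magnitude = |(-42.298, 19.939)| = 46.762 km/h.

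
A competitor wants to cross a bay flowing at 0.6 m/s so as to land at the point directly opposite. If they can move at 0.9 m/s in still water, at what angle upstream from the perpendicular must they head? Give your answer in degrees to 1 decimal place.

To cancel the current, the upstream component of the competitor's velocity must equal the flow: 0.9 sin θ = 0.6.
sin θ = 0.6 / 0.9 = 0.6667.
θ = arcsin(0.6667) = 41.810°.

41.8°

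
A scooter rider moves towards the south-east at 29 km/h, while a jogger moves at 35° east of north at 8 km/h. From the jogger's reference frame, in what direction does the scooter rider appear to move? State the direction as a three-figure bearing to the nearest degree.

150°

Taking east as x and north as y: scooter rider velocity = (20.506, -20.506) km/h; jogger velocity = (4.589, 6.553) km/h.
Velocity of scooter rider relative to jogger = (20.506, -20.506) − (4.589, 6.553) = (15.917, -27.059) km/h.
Bearing = atan2(15.92, -27.06) = 149.53° clockwise from north.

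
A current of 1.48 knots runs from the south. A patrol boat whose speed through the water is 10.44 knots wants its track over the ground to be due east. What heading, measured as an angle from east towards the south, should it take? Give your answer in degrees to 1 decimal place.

The current pushes perpendicular to the desired track; the heading must have a component into the current equal to 1.48 knots: 10.44 sin θ = 1.48.
sin θ = 0.1418, so θ = 8.150°.

8.1°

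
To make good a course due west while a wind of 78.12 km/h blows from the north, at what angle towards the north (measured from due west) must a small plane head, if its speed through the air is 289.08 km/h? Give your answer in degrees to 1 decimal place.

15.7°

The wind pushes perpendicular to the desired track; the heading must have a component into the wind equal to 78.12 km/h: 289.08 sin θ = 78.12.
sin θ = 0.2702, so θ = 15.678°.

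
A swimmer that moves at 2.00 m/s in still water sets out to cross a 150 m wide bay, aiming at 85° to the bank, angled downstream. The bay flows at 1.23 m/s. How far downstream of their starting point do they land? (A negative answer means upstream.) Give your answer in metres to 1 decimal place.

105.7 m

Perpendicular speed = 1.992 m/s; crossing time = 150 / 1.992 = 75.286 s.
Net downstream speed = 1.404 m/s.
Drift = 1.404 × 75.286 = 105.726 m (downstream).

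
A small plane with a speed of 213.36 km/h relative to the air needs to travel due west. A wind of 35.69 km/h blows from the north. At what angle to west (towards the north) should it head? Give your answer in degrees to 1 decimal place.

The wind pushes perpendicular to the desired track; the heading must have a component into the wind equal to 35.69 km/h: 213.36 sin θ = 35.69.
sin θ = 0.1673, so θ = 9.629°.

9.6°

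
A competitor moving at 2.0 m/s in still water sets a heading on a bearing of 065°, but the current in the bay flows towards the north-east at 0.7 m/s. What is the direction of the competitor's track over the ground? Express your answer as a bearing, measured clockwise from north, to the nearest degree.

Taking east as x and north as y: velocity relative to the water = (1.813, 0.845) m/s; the water relative to ground = (0.495, 0.495) m/s.
Velocity relative to ground = (1.813, 0.845) + (0.495, 0.495) = (2.308, 1.340) m/s.
Bearing = atan2(2.31, 1.34) = 59.85° clockwise from north.

060°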